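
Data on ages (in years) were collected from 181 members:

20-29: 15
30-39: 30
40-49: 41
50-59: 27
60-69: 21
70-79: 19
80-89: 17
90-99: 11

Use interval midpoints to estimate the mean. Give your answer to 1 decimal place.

Midpoints: 24.5, 34.5, 44.5, 54.5, 64.5, 74.5, 84.5, 94.5
Σfm = 15×24.5 + 30×34.5 + 41×44.5 + 27×54.5 + 21×64.5 + 19×74.5 + 17×84.5 + 11×94.5 = 9944.5
n = Σf = 181
Mean = 9944.5 / 181 = 54.9420

54.9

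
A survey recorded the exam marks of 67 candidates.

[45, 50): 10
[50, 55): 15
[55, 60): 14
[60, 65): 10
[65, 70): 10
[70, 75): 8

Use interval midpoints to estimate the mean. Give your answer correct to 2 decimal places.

58.92

Midpoints: 47.5, 52.5, 57.5, 62.5, 67.5, 72.5
Σfm = 10×47.5 + 15×52.5 + 14×57.5 + 10×62.5 + 10×67.5 + 8×72.5 = 3947.5
n = Σf = 67
Mean = 3947.5 / 67 = 58.9179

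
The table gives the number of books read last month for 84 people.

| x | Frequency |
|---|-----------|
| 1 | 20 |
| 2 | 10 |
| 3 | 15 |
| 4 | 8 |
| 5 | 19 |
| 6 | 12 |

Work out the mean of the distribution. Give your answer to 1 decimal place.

Values: 1, 2, 3, 4, 5, 6
Σfx = 20×1 + 10×2 + 15×3 + 8×4 + 19×5 + 12×6 = 284
n = Σf = 84
Mean = 284 / 84 = 3.3810

3.4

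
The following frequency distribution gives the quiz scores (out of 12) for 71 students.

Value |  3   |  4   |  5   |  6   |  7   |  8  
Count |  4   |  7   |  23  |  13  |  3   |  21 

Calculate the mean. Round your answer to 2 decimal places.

Values: 3, 4, 5, 6, 7, 8
Σfx = 4×3 + 7×4 + 23×5 + 13×6 + 3×7 + 21×8 = 422
n = Σf = 71
Mean = 422 / 71 = 5.9437

5.94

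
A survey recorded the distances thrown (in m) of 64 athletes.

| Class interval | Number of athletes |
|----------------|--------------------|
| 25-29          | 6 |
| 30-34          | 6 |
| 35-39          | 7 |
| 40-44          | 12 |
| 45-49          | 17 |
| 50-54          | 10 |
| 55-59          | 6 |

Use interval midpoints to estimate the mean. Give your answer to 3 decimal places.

Midpoints: 27, 32, 37, 42, 47, 52, 57
Σfm = 6×27 + 6×32 + 7×37 + 12×42 + 17×47 + 10×52 + 6×57 = 2778
n = Σf = 64
Mean = 2778 / 64 = 43.4062

43.406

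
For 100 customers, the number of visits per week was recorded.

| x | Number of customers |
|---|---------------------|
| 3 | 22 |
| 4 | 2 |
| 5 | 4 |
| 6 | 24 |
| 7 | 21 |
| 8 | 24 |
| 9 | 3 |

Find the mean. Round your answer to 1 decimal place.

6.0

Values: 3, 4, 5, 6, 7, 8, 9
Σfx = 22×3 + 2×4 + 4×5 + 24×6 + 21×7 + 24×8 + 3×9 = 604
n = Σf = 100
Mean = 604 / 100 = 6.0400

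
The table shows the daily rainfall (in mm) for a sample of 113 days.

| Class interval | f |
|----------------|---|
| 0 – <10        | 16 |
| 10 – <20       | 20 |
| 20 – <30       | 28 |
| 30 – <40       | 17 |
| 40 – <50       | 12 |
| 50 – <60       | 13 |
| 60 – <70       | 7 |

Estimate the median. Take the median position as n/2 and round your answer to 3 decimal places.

27.321

Cumulative frequencies: 16, 36, 64, 81, 93, 106, 113
n = 113; position = n/2 = 56.5.
This falls in the class 20 – <30: L = 20, F = 36, f = 28, h = 10.
Median ≈ 20 + ((56.5 − 36) / 28) × 10 = 27.3214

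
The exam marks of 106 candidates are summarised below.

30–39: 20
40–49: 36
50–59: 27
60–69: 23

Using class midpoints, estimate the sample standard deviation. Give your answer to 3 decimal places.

10.351

Midpoints: 34.5, 44.5, 54.5, 64.5
n = 106, Σfm = 5247, mean = 49.5000
Σfm² = 270976.5
Σf(m − x̄)² = Σfm² − (Σfm)²/n = 270976.5 − 5247²/106 = 11250.0000
Sample variance = 11250.0000 / 105 = 107.1429
Standard deviation = √107.1429 = 10.3510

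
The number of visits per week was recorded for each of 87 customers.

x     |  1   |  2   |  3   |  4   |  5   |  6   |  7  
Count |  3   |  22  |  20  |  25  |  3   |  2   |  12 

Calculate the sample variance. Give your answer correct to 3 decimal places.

2.833

Values: 1, 2, 3, 4, 5, 6, 7
n = 87, Σfx = 318, mean = 3.6552
Σfx² = 1406
Σf(x − x̄)² = Σfx² − (Σfx)²/n = 1406 − 318²/87 = 243.6552
Sample variance = 243.6552 / 86 = 2.8332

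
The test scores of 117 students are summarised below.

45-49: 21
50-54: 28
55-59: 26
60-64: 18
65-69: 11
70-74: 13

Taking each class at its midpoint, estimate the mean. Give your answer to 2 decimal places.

Midpoints: 47, 52, 57, 62, 67, 72
Σfm = 21×47 + 28×52 + 26×57 + 18×62 + 11×67 + 13×72 = 6714
n = Σf = 117
Mean = 6714 / 117 = 57.3846

57.38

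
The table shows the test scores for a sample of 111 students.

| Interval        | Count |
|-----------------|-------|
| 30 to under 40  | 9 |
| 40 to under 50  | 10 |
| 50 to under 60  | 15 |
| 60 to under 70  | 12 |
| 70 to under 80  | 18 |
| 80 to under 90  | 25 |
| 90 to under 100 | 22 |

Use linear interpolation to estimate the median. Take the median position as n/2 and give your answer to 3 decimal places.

75.278

Cumulative frequencies: 9, 19, 34, 46, 64, 89, 111
n = 111; position = n/2 = 55.5.
This falls in the class 70 to under 80: L = 70, F = 46, f = 18, h = 10.
Median ≈ 70 + ((55.5 − 46) / 18) × 10 = 75.2778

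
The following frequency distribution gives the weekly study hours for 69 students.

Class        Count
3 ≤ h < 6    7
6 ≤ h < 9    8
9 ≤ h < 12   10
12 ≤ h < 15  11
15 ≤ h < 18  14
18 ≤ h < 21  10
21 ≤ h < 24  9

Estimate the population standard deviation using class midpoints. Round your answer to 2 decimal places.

Midpoints: 4.5, 7.5, 10.5, 13.5, 16.5, 19.5, 22.5
n = 69, Σfm = 973.5, mean = 14.1087
Σfm² = 15869.25
Σf(m − x̄)² = Σfm² − (Σfm)²/n = 15869.25 − 973.5²/69 = 2134.4348
Population variance = 2134.4348 / 69 = 30.9338
Standard deviation = √30.9338 = 5.5618

5.56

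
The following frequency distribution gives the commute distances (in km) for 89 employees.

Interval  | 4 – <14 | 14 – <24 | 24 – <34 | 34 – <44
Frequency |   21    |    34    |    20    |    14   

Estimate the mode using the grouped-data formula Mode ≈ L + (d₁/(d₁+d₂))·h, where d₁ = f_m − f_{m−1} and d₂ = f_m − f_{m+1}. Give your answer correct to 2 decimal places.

Modal class: 14 – <24 (highest frequency 34).
d₁ = 34 − 21 = 13, d₂ = 34 − 20 = 14
Mode ≈ 14 + (13/(13+14)) × 10 = 14 + 4.8148 = 18.8148

18.81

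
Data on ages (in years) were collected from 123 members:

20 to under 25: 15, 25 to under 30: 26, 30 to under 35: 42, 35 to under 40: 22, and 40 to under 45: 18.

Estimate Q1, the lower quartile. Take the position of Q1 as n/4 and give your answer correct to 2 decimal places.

Cumulative frequencies: 15, 41, 83, 105, 123
n = 123; position = n/4 = 30.75.
This falls in the class 25 to under 30: L = 25, F = 15, f = 26, h = 5.
Lower quartile ≈ 25 + ((30.75 − 15) / 26) × 5 = 28.0288

28.03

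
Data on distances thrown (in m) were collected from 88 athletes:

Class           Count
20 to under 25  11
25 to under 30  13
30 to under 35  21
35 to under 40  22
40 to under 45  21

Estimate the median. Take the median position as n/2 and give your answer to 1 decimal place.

34.8

Cumulative frequencies: 11, 24, 45, 67, 88
n = 88; position = n/2 = 44.
This falls in the class 30 to under 35: L = 30, F = 24, f = 21, h = 5.
Median ≈ 30 + ((44 − 24) / 21) × 5 = 34.7619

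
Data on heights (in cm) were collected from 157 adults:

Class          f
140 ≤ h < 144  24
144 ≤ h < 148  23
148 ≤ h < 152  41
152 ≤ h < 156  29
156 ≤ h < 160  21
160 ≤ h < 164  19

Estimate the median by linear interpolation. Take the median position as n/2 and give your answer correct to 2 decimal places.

151.07

Cumulative frequencies: 24, 47, 88, 117, 138, 157
n = 157; position = n/2 = 78.5.
This falls in the class 148 ≤ h < 152: L = 148, F = 47, f = 41, h = 4.
Median ≈ 148 + ((78.5 − 47) / 41) × 4 = 151.0732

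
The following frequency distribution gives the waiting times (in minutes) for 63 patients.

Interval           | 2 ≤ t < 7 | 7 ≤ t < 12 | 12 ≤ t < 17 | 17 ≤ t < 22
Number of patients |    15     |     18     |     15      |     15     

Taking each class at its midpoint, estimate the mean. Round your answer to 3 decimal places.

Midpoints: 4.5, 9.5, 14.5, 19.5
Σfm = 15×4.5 + 18×9.5 + 15×14.5 + 15×19.5 = 748.5
n = Σf = 63
Mean = 748.5 / 63 = 11.8810

11.881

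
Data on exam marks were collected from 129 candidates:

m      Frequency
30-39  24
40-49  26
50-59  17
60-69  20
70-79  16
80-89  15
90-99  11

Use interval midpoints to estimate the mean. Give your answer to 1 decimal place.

Midpoints: 34.5, 44.5, 54.5, 64.5, 74.5, 84.5, 94.5
Σfm = 24×34.5 + 26×44.5 + 17×54.5 + 20×64.5 + 16×74.5 + 15×84.5 + 11×94.5 = 7700.5
n = Σf = 129
Mean = 7700.5 / 129 = 59.6938

59.7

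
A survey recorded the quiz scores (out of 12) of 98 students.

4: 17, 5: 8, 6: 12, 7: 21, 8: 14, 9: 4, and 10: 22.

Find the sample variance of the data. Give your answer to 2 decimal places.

Values: 4, 5, 6, 7, 8, 9, 10
n = 98, Σfx = 695, mean = 7.0918
Σfx² = 5353
Σf(x − x̄)² = Σfx² − (Σfx)²/n = 5353 − 695²/98 = 424.1735
Sample variance = 424.1735 / 97 = 4.3729

4.37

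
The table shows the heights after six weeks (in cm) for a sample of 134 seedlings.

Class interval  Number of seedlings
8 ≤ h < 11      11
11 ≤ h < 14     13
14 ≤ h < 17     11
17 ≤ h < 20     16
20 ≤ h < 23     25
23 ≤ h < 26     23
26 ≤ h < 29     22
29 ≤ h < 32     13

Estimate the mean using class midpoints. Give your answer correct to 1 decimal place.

21.2

Midpoints: 9.5, 12.5, 15.5, 18.5, 21.5, 24.5, 27.5, 30.5
Σfm = 11×9.5 + 13×12.5 + 11×15.5 + 16×18.5 + 25×21.5 + 23×24.5 + 22×27.5 + 13×30.5 = 2836
n = Σf = 134
Mean = 2836 / 134 = 21.1642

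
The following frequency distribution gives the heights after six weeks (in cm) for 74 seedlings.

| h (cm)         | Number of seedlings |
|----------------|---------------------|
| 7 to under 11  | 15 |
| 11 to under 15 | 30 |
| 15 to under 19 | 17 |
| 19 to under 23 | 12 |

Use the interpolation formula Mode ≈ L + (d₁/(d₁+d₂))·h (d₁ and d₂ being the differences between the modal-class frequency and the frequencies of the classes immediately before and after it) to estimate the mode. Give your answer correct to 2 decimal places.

13.14

Modal class: 11 to under 15 (highest frequency 30).
d₁ = 30 − 15 = 15, d₂ = 30 − 17 = 13
Mode ≈ 11 + (15/(15+13)) × 4 = 11 + 2.1429 = 13.1429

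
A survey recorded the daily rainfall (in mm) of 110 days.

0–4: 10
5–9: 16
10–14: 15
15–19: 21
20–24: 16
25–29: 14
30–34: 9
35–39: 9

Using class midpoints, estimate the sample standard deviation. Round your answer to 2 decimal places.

10.25

Midpoints: 2, 7, 12, 17, 22, 27, 32, 37
n = 110, Σfm = 2020, mean = 18.3636
Σfm² = 48540
Σf(m − x̄)² = Σfm² − (Σfm)²/n = 48540 − 2020²/110 = 11445.4545
Sample variance = 11445.4545 / 109 = 105.0042
Standard deviation = √105.0042 = 10.2472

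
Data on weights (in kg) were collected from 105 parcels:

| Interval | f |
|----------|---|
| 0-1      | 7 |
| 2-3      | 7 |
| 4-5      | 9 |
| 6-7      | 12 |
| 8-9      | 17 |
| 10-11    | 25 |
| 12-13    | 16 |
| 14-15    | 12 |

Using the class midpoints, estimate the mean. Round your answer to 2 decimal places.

8.77

Midpoints: 0.5, 2.5, 4.5, 6.5, 8.5, 10.5, 12.5, 14.5
Σfm = 7×0.5 + 7×2.5 + 9×4.5 + 12×6.5 + 17×8.5 + 25×10.5 + 16×12.5 + 12×14.5 = 920.5
n = Σf = 105
Mean = 920.5 / 105 = 8.7667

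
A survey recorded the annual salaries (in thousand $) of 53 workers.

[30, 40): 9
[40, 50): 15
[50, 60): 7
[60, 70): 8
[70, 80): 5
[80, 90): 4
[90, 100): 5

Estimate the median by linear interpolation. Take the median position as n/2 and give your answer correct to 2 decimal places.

Cumulative frequencies: 9, 24, 31, 39, 44, 48, 53
n = 53; position = n/2 = 26.5.
This falls in the class [50, 60): L = 50, F = 24, f = 7, h = 10.
Median ≈ 50 + ((26.5 − 24) / 7) × 10 = 53.5714

53.57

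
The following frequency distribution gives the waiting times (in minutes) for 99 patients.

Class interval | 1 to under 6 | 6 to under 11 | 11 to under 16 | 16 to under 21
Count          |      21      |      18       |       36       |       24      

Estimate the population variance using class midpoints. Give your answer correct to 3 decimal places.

Midpoints: 3.5, 8.5, 13.5, 18.5
n = 99, Σfm = 1156.5, mean = 11.6818
Σfm² = 16332.75
Σf(m − x̄)² = Σfm² − (Σfm)²/n = 16332.75 − 1156.5²/99 = 2822.7273
Population variance = 2822.7273 / 99 = 28.5124

28.512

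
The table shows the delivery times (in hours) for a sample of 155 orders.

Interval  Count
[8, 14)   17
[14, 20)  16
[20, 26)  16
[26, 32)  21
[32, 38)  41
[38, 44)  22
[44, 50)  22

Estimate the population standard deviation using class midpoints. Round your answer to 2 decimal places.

Midpoints: 11, 17, 23, 29, 35, 41, 47
n = 155, Σfm = 4807, mean = 31.0129
Σfm² = 168611
Σf(m − x̄)² = Σfm² − (Σfm)²/n = 168611 − 4807²/155 = 19531.9742
Population variance = 19531.9742 / 155 = 126.0127
Standard deviation = √126.0127 = 11.2255

11.23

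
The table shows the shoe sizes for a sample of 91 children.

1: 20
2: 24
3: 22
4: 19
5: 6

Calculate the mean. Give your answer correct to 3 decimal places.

2.637

Values: 1, 2, 3, 4, 5
Σfx = 20×1 + 24×2 + 22×3 + 19×4 + 6×5 = 240
n = Σf = 91
Mean = 240 / 91 = 2.6374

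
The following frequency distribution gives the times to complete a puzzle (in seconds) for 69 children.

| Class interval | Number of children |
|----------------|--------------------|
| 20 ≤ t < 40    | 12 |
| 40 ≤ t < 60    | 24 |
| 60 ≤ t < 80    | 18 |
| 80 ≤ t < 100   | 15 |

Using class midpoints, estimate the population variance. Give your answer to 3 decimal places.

412.854

Midpoints: 30, 50, 70, 90
n = 69, Σfm = 4170, mean = 60.4348
Σfm² = 280500
Σf(m − x̄)² = Σfm² − (Σfm)²/n = 280500 − 4170²/69 = 28486.9565
Population variance = 28486.9565 / 69 = 412.8544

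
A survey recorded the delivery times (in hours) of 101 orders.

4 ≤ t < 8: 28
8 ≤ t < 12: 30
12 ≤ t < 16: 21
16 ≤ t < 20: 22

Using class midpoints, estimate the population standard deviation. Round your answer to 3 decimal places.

4.422

Midpoints: 6, 10, 14, 18
n = 101, Σfm = 1158, mean = 11.4653
Σfm² = 15252
Σf(m − x̄)² = Σfm² − (Σfm)²/n = 15252 − 1158²/101 = 1975.1287
Population variance = 1975.1287 / 101 = 19.5557
Standard deviation = √19.5557 = 4.4222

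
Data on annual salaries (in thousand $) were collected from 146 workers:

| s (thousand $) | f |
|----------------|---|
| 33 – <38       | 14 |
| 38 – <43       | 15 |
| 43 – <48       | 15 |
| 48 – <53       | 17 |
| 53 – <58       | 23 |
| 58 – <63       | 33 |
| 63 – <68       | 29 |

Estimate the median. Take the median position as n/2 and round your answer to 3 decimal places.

Cumulative frequencies: 14, 29, 44, 61, 84, 117, 146
n = 146; position = n/2 = 73.
This falls in the class 53 – <58: L = 53, F = 61, f = 23, h = 5.
Median ≈ 53 + ((73 − 61) / 23) × 5 = 55.6087

55.609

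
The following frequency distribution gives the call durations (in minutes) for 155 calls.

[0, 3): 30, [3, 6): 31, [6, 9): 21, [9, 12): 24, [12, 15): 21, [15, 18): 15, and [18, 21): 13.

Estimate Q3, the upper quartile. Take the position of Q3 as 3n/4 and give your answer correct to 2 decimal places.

Cumulative frequencies: 30, 61, 82, 106, 127, 142, 155
n = 155; position = 3n/4 = 116.25.
This falls in the class [12, 15): L = 12, F = 106, f = 21, h = 3.
Upper quartile ≈ 12 + ((116.25 − 106) / 21) × 3 = 13.4643

13.46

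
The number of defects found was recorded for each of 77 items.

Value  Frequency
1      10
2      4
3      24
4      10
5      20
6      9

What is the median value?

Cumulative frequencies: 10, 14, 38, 48, 68, 77
n = 77, so the median is the value in position (n+1)/2 = 39.
Position 39 falls at value 4.

4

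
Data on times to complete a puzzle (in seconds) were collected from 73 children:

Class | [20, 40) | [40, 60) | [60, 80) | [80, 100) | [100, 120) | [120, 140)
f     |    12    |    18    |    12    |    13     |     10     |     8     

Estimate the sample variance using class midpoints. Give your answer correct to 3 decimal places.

Midpoints: 30, 50, 70, 90, 110, 130
n = 73, Σfm = 5410, mean = 74.1096
Σfm² = 476100
Σf(m − x̄)² = Σfm² − (Σfm)²/n = 476100 − 5410²/73 = 75167.1233
Sample variance = 75167.1233 / 72 = 1043.9878

1043.988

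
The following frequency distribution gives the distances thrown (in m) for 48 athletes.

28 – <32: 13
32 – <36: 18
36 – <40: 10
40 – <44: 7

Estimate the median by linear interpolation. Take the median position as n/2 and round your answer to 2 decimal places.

Cumulative frequencies: 13, 31, 41, 48
n = 48; position = n/2 = 24.
This falls in the class 32 – <36: L = 32, F = 13, f = 18, h = 4.
Median ≈ 32 + ((24 − 13) / 18) × 4 = 34.4444

34.44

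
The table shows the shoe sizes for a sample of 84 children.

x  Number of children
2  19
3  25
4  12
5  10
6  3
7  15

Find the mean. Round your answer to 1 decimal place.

4.0

Values: 2, 3, 4, 5, 6, 7
Σfx = 19×2 + 25×3 + 12×4 + 10×5 + 3×6 + 15×7 = 334
n = Σf = 84
Mean = 334 / 84 = 3.9762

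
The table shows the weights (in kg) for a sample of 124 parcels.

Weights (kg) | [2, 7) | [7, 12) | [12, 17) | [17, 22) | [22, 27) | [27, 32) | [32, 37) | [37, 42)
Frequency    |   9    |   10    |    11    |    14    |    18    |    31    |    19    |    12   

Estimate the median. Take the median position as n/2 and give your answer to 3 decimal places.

27.000

Cumulative frequencies: 9, 19, 30, 44, 62, 93, 112, 124
n = 124; position = n/2 = 62.
This falls in the class [22, 27): L = 22, F = 44, f = 18, h = 5.
Median ≈ 22 + ((62 − 44) / 18) × 5 = 27.0000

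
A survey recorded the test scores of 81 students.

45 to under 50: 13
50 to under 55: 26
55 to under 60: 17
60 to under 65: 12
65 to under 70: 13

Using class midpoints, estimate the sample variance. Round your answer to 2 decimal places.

43.62

Midpoints: 47.5, 52.5, 57.5, 62.5, 67.5
n = 81, Σfm = 4587.5, mean = 56.6358
Σfm² = 263306.25
Σf(m − x̄)² = Σfm² − (Σfm)²/n = 263306.25 − 4587.5²/81 = 3489.5062
Sample variance = 3489.5062 / 80 = 43.6188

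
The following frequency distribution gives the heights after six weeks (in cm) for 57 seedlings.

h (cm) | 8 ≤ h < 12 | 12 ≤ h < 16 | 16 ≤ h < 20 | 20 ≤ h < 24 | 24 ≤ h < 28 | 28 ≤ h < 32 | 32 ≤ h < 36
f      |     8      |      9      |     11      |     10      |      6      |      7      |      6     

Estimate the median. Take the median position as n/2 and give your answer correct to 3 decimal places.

Cumulative frequencies: 8, 17, 28, 38, 44, 51, 57
n = 57; position = n/2 = 28.5.
This falls in the class 20 ≤ h < 24: L = 20, F = 28, f = 10, h = 4.
Median ≈ 20 + ((28.5 − 28) / 10) × 4 = 20.2000

20.200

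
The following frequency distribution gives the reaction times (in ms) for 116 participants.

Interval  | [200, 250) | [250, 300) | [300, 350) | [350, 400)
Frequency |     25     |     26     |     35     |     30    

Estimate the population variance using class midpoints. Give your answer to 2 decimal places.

2968.94

Midpoints: 225, 275, 325, 375
n = 116, Σfm = 35400, mean = 305.1724
Σfm² = 11147500
Σf(m − x̄)² = Σfm² − (Σfm)²/n = 11147500 − 35400²/116 = 344396.5517
Population variance = 344396.5517 / 116 = 2968.9358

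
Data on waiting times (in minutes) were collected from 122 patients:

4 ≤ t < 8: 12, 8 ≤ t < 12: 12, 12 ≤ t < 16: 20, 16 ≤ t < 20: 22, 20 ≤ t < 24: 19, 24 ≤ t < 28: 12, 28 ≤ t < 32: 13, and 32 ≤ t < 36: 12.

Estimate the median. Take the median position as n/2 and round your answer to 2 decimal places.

Cumulative frequencies: 12, 24, 44, 66, 85, 97, 110, 122
n = 122; position = n/2 = 61.
This falls in the class 16 ≤ t < 20: L = 16, F = 44, f = 22, h = 4.
Median ≈ 16 + ((61 − 44) / 22) × 4 = 19.0909

19.09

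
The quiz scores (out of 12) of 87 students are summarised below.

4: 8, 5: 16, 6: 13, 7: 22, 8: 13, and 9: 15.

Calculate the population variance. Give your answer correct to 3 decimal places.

2.462

Values: 4, 5, 6, 7, 8, 9
n = 87, Σfx = 583, mean = 6.7011
Σfx² = 4121
Σf(x − x̄)² = Σfx² − (Σfx)²/n = 4121 − 583²/87 = 214.2299
Population variance = 214.2299 / 87 = 2.4624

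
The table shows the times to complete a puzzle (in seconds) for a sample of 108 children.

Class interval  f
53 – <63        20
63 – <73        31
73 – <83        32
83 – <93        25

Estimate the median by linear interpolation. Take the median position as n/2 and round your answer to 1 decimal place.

Cumulative frequencies: 20, 51, 83, 108
n = 108; position = n/2 = 54.
This falls in the class 73 – <83: L = 73, F = 51, f = 32, h = 10.
Median ≈ 73 + ((54 − 51) / 32) × 10 = 73.9375

73.9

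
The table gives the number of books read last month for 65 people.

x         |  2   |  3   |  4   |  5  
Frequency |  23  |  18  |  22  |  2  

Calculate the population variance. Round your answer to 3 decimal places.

Values: 2, 3, 4, 5
n = 65, Σfx = 198, mean = 3.0462
Σfx² = 656
Σf(x − x̄)² = Σfx² − (Σfx)²/n = 656 − 198²/65 = 52.8615
Population variance = 52.8615 / 65 = 0.8133

0.813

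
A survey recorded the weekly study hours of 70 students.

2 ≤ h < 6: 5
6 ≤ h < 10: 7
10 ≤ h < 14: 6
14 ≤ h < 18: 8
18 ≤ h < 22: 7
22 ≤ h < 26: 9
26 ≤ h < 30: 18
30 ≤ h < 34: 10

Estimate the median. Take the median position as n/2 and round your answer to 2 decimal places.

22.89

Cumulative frequencies: 5, 12, 18, 26, 33, 42, 60, 70
n = 70; position = n/2 = 35.
This falls in the class 22 ≤ h < 26: L = 22, F = 33, f = 9, h = 4.
Median ≈ 22 + ((35 − 33) / 9) × 4 = 22.8889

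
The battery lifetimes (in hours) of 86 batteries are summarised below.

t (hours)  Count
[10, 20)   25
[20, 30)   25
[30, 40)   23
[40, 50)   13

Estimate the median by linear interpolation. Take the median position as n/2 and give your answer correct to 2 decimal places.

Cumulative frequencies: 25, 50, 73, 86
n = 86; position = n/2 = 43.
This falls in the class [20, 30): L = 20, F = 25, f = 25, h = 10.
Median ≈ 20 + ((43 − 25) / 25) × 10 = 27.2000

27.20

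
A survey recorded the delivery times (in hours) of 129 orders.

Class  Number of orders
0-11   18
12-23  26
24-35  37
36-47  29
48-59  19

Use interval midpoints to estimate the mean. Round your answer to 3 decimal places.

Midpoints: 5.5, 17.5, 29.5, 41.5, 53.5
Σfm = 18×5.5 + 26×17.5 + 37×29.5 + 29×41.5 + 19×53.5 = 3865.5
n = Σf = 129
Mean = 3865.5 / 129 = 29.9651

29.965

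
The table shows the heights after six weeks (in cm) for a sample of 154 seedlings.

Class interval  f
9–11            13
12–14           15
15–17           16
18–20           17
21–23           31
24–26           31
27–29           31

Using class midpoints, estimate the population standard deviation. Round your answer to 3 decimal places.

5.725

Midpoints: 10, 13, 16, 19, 22, 25, 28
n = 154, Σfm = 3229, mean = 20.9675
Σfm² = 72751
Σf(m − x̄)² = Σfm² − (Σfm)²/n = 72751 − 3229²/154 = 5046.8377
Population variance = 5046.8377 / 154 = 32.7717
Standard deviation = √32.7717 = 5.7247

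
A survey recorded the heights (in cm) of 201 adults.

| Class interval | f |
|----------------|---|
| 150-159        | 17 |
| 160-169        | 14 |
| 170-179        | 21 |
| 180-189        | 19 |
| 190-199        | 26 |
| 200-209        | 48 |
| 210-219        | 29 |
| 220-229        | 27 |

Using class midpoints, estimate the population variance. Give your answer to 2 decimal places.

451.11

Midpoints: 154.5, 164.5, 174.5, 184.5, 194.5, 204.5, 214.5, 224.5
n = 201, Σfm = 39254.5, mean = 195.2960
Σfm² = 7756920.25
Σf(m − x̄)² = Σfm² − (Σfm)²/n = 7756920.25 − 39254.5²/201 = 90672.6368
Population variance = 90672.6368 / 201 = 451.1076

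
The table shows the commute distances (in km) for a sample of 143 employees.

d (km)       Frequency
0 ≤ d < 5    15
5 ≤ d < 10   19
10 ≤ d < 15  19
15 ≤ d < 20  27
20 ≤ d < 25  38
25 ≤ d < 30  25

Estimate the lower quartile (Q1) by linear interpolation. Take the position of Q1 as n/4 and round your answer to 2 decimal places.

10.46

Cumulative frequencies: 15, 34, 53, 80, 118, 143
n = 143; position = n/4 = 35.75.
This falls in the class 10 ≤ d < 15: L = 10, F = 34, f = 19, h = 5.
Lower quartile ≈ 10 + ((35.75 − 34) / 19) × 5 = 10.4605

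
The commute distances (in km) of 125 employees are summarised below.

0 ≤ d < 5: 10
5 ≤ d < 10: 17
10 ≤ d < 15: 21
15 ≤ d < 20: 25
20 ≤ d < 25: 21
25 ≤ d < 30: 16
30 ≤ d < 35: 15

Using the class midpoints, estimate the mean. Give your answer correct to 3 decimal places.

18.020

Midpoints: 2.5, 7.5, 12.5, 17.5, 22.5, 27.5, 32.5
Σfm = 10×2.5 + 17×7.5 + 21×12.5 + 25×17.5 + 21×22.5 + 16×27.5 + 15×32.5 = 2252.5
n = Σf = 125
Mean = 2252.5 / 125 = 18.0200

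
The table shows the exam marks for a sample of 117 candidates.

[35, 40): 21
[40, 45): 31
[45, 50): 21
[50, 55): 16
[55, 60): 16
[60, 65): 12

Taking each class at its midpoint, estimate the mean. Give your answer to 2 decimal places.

Midpoints: 37.5, 42.5, 47.5, 52.5, 57.5, 62.5
Σfm = 21×37.5 + 31×42.5 + 21×47.5 + 16×52.5 + 16×57.5 + 12×62.5 = 5612.5
n = Σf = 117
Mean = 5612.5 / 117 = 47.9701

47.97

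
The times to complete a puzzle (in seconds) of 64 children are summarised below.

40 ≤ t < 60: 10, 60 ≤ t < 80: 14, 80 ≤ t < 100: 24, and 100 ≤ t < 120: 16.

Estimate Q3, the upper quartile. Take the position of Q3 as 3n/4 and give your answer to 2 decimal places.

Cumulative frequencies: 10, 24, 48, 64
n = 64; position = 3n/4 = 48.
This falls in the class 80 ≤ t < 100: L = 80, F = 24, f = 24, h = 20.
Upper quartile ≈ 80 + ((48 − 24) / 24) × 20 = 100.0000

100.00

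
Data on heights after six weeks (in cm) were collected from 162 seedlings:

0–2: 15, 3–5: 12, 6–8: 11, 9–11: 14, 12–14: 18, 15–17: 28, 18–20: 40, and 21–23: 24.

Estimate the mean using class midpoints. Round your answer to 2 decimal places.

13.89

Midpoints: 1, 4, 7, 10, 13, 16, 19, 22
Σfm = 15×1 + 12×4 + 11×7 + 14×10 + 18×13 + 28×16 + 40×19 + 24×22 = 2250
n = Σf = 162
Mean = 2250 / 162 = 13.8889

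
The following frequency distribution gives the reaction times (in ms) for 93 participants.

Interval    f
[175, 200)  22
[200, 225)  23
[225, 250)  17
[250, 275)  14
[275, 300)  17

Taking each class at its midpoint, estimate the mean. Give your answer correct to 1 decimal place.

232.4

Midpoints: 187.5, 212.5, 237.5, 262.5, 287.5
Σfm = 22×187.5 + 23×212.5 + 17×237.5 + 14×262.5 + 17×287.5 = 21612.5
n = Σf = 93
Mean = 21612.5 / 93 = 232.3925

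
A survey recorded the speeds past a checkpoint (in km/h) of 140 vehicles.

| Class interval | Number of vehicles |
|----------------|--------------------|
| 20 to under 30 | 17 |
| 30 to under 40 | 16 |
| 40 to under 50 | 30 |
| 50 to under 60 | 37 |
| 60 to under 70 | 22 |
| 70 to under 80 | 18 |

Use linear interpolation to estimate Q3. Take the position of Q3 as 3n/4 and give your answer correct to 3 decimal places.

Cumulative frequencies: 17, 33, 63, 100, 122, 140
n = 140; position = 3n/4 = 105.
This falls in the class 60 to under 70: L = 60, F = 100, f = 22, h = 10.
Upper quartile ≈ 60 + ((105 − 100) / 22) × 10 = 62.2727

62.273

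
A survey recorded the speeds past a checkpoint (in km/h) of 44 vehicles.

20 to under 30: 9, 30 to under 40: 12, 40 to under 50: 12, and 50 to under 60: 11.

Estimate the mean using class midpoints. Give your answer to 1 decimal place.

40.7

Midpoints: 25, 35, 45, 55
Σfm = 9×25 + 12×35 + 12×45 + 11×55 = 1790
n = Σf = 44
Mean = 1790 / 44 = 40.6818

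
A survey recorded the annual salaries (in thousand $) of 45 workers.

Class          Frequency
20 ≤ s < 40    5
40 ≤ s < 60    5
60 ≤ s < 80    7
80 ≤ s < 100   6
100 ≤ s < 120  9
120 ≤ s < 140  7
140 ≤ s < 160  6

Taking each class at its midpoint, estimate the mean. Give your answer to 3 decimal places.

94.000

Midpoints: 30, 50, 70, 90, 110, 130, 150
Σfm = 5×30 + 5×50 + 7×70 + 6×90 + 9×110 + 7×130 + 6×150 = 4230
n = Σf = 45
Mean = 4230 / 45 = 94.0000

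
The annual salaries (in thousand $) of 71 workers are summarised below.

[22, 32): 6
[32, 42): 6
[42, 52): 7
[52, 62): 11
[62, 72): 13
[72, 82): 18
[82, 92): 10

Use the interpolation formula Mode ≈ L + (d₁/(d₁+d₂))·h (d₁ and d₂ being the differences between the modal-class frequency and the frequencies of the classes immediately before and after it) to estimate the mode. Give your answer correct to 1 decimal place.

75.8

Modal class: [72, 82) (highest frequency 18).
d₁ = 18 − 13 = 5, d₂ = 18 − 10 = 8
Mode ≈ 72 + (5/(5+8)) × 10 = 72 + 3.8462 = 75.8462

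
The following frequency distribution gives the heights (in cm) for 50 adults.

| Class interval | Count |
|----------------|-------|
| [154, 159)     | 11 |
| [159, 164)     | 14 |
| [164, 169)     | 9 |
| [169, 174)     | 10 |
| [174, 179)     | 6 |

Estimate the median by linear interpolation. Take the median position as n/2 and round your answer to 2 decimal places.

164.00

Cumulative frequencies: 11, 25, 34, 44, 50
n = 50; position = n/2 = 25.
This falls in the class [159, 164): L = 159, F = 11, f = 14, h = 5.
Median ≈ 159 + ((25 − 11) / 14) × 5 = 164.0000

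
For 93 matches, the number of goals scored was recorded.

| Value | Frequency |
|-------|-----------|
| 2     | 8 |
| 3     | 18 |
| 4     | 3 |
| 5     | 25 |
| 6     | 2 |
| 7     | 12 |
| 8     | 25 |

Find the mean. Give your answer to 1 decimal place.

Values: 2, 3, 4, 5, 6, 7, 8
Σfx = 8×2 + 18×3 + 3×4 + 25×5 + 2×6 + 12×7 + 25×8 = 503
n = Σf = 93
Mean = 503 / 93 = 5.4086

5.4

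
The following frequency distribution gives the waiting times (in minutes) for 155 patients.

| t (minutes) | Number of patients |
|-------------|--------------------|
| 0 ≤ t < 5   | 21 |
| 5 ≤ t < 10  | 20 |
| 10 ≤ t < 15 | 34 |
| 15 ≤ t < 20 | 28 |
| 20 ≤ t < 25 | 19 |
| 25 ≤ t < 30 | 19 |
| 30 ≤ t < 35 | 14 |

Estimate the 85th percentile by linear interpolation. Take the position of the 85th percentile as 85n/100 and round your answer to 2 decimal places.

27.57

Cumulative frequencies: 21, 41, 75, 103, 122, 141, 155
n = 155; position = 85n/100 = 131.75.
This falls in the class 25 ≤ t < 30: L = 25, F = 122, f = 19, h = 5.
85th percentile ≈ 25 + ((131.75 − 122) / 19) × 5 = 27.5658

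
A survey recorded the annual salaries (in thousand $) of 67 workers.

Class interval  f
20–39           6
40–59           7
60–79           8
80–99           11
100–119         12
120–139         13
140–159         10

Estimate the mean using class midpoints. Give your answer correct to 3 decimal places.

97.858

Midpoints: 29.5, 49.5, 69.5, 89.5, 109.5, 129.5, 149.5
Σfm = 6×29.5 + 7×49.5 + 8×69.5 + 11×89.5 + 12×109.5 + 13×129.5 + 10×149.5 = 6556.5
n = Σf = 67
Mean = 6556.5 / 67 = 97.8582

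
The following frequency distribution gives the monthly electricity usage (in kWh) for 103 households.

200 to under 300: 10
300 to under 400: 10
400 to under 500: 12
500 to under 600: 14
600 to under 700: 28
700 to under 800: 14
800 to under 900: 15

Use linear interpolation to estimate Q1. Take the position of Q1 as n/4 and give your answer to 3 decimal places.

447.917

Cumulative frequencies: 10, 20, 32, 46, 74, 88, 103
n = 103; position = n/4 = 25.75.
This falls in the class 400 to under 500: L = 400, F = 20, f = 12, h = 100.
Lower quartile ≈ 400 + ((25.75 − 20) / 12) × 100 = 447.9167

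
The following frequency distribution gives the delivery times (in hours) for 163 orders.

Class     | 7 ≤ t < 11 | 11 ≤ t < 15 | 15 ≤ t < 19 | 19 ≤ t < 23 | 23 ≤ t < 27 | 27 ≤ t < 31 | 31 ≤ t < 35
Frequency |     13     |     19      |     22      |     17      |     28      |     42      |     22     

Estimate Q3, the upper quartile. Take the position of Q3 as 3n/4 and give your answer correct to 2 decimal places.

29.21

Cumulative frequencies: 13, 32, 54, 71, 99, 141, 163
n = 163; position = 3n/4 = 122.25.
This falls in the class 27 ≤ t < 31: L = 27, F = 99, f = 42, h = 4.
Upper quartile ≈ 27 + ((122.25 − 99) / 42) × 4 = 29.2143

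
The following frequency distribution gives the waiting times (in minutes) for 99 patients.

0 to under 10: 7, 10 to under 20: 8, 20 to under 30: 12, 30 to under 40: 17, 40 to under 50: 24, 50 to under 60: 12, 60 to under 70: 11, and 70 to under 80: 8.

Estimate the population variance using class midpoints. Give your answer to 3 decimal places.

Midpoints: 5, 15, 25, 35, 45, 55, 65, 75
n = 99, Σfm = 4105, mean = 41.4646
Σfm² = 206675
Σf(m − x̄)² = Σfm² − (Σfm)²/n = 206675 − 4105²/99 = 36462.6263
Population variance = 36462.6263 / 99 = 368.3094

368.309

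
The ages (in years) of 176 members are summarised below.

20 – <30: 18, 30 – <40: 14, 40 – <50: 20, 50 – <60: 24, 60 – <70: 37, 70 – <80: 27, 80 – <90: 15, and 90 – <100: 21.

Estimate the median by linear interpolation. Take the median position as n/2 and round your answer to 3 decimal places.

Cumulative frequencies: 18, 32, 52, 76, 113, 140, 155, 176
n = 176; position = n/2 = 88.
This falls in the class 60 – <70: L = 60, F = 76, f = 37, h = 10.
Median ≈ 60 + ((88 − 76) / 37) × 10 = 63.2432

63.243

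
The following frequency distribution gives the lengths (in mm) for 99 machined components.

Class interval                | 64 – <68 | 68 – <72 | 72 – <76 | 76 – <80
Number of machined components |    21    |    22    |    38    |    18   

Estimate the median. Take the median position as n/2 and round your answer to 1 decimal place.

Cumulative frequencies: 21, 43, 81, 99
n = 99; position = n/2 = 49.5.
This falls in the class 72 – <76: L = 72, F = 43, f = 38, h = 4.
Median ≈ 72 + ((49.5 − 43) / 38) × 4 = 72.6842

72.7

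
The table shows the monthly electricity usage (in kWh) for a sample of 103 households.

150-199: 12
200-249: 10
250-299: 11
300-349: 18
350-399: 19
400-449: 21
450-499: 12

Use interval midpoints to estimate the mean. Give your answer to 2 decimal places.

Midpoints: 174.5, 224.5, 274.5, 324.5, 374.5, 424.5, 474.5
Σfm = 12×174.5 + 10×224.5 + 11×274.5 + 18×324.5 + 19×374.5 + 21×424.5 + 12×474.5 = 34923.5
n = Σf = 103
Mean = 34923.5 / 103 = 339.0631

339.06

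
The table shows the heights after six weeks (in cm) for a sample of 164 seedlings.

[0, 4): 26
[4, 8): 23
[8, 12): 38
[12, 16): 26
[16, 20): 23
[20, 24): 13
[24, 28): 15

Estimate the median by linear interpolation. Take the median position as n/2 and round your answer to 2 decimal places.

Cumulative frequencies: 26, 49, 87, 113, 136, 149, 164
n = 164; position = n/2 = 82.
This falls in the class [8, 12): L = 8, F = 49, f = 38, h = 4.
Median ≈ 8 + ((82 − 49) / 38) × 4 = 11.4737

11.47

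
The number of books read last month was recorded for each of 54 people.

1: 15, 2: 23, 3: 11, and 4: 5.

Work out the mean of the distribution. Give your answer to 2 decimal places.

2.11

Values: 1, 2, 3, 4
Σfx = 15×1 + 23×2 + 11×3 + 5×4 = 114
n = Σf = 54
Mean = 114 / 54 = 2.1111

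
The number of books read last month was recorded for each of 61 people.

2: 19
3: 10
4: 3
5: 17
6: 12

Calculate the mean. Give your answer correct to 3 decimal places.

Values: 2, 3, 4, 5, 6
Σfx = 19×2 + 10×3 + 3×4 + 17×5 + 12×6 = 237
n = Σf = 61
Mean = 237 / 61 = 3.8852

3.885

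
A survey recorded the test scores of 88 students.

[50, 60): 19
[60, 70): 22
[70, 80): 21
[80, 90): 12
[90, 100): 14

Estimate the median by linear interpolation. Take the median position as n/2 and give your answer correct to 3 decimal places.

Cumulative frequencies: 19, 41, 62, 74, 88
n = 88; position = n/2 = 44.
This falls in the class [70, 80): L = 70, F = 41, f = 21, h = 10.
Median ≈ 70 + ((44 − 41) / 21) × 10 = 71.4286

71.429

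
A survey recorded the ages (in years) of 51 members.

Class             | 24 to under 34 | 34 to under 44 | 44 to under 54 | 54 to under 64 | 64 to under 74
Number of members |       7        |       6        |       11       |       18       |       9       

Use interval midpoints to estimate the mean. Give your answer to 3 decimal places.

Midpoints: 29, 39, 49, 59, 69
Σfm = 7×29 + 6×39 + 11×49 + 18×59 + 9×69 = 2659
n = Σf = 51
Mean = 2659 / 51 = 52.1373

52.137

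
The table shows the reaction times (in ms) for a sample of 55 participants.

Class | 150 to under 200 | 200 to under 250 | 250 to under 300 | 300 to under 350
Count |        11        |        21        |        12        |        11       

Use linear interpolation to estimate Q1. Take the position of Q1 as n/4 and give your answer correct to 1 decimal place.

Cumulative frequencies: 11, 32, 44, 55
n = 55; position = n/4 = 13.75.
This falls in the class 200 to under 250: L = 200, F = 11, f = 21, h = 50.
Lower quartile ≈ 200 + ((13.75 − 11) / 21) × 50 = 206.5476

206.5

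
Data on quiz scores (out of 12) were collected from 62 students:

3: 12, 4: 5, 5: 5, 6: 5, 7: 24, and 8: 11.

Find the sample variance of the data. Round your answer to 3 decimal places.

Values: 3, 4, 5, 6, 7, 8
n = 62, Σfx = 367, mean = 5.9194
Σfx² = 2373
Σf(x − x̄)² = Σfx² − (Σfx)²/n = 2373 − 367²/62 = 200.5968
Sample variance = 200.5968 / 61 = 3.2885

3.288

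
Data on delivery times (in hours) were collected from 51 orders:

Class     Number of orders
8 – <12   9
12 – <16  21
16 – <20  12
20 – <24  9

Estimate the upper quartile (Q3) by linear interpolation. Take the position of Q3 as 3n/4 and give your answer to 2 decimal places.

18.75

Cumulative frequencies: 9, 30, 42, 51
n = 51; position = 3n/4 = 38.25.
This falls in the class 16 – <20: L = 16, F = 30, f = 12, h = 4.
Upper quartile ≈ 16 + ((38.25 − 30) / 12) × 4 = 18.7500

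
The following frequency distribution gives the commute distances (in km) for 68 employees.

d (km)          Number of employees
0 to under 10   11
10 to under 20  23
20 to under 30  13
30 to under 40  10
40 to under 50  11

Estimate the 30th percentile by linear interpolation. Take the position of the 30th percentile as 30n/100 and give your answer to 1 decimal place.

14.1

Cumulative frequencies: 11, 34, 47, 57, 68
n = 68; position = 30n/100 = 20.4.
This falls in the class 10 to under 20: L = 10, F = 11, f = 23, h = 10.
30th percentile ≈ 10 + ((20.4 − 11) / 23) × 10 = 14.0870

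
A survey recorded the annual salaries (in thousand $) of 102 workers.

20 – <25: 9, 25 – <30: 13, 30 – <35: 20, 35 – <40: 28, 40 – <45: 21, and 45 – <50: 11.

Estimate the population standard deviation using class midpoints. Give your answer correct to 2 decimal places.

7.16

Midpoints: 22.5, 27.5, 32.5, 37.5, 42.5, 47.5
n = 102, Σfm = 3675, mean = 36.0294
Σfm² = 137637.5
Σf(m − x̄)² = Σfm² − (Σfm)²/n = 137637.5 − 3675²/102 = 5229.4118
Population variance = 5229.4118 / 102 = 51.2687
Standard deviation = √51.2687 = 7.1602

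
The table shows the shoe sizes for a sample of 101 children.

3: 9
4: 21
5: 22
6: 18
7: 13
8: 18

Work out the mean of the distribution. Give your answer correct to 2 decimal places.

5.58

Values: 3, 4, 5, 6, 7, 8
Σfx = 9×3 + 21×4 + 22×5 + 18×6 + 13×7 + 18×8 = 564
n = Σf = 101
Mean = 564 / 101 = 5.5842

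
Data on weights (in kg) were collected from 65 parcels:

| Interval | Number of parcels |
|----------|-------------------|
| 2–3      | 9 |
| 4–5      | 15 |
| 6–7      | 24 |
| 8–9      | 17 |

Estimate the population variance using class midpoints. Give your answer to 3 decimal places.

3.942

Midpoints: 2.5, 4.5, 6.5, 8.5
n = 65, Σfm = 390.5, mean = 6.0077
Σfm² = 2602.25
Σf(m − x̄)² = Σfm² − (Σfm)²/n = 2602.25 − 390.5²/65 = 256.2462
Population variance = 256.2462 / 65 = 3.9422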